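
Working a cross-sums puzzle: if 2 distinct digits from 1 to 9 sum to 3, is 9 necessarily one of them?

The only way to make 3 from 2 distinct digits is {1,2}, which does not contain 9.

No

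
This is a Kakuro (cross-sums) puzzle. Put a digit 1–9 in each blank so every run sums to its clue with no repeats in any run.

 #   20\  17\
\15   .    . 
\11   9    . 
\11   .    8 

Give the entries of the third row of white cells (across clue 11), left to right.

R2C2 = 11 − 9 = 2 completes the 11 across.
R3C1 = 11 − 8 = 3 completes the 11 across.
R1C1 = 20 − 12 = 8 completes the 20 down.
R1C2 = 15 − 8 = 7 completes the 15 across.

3 8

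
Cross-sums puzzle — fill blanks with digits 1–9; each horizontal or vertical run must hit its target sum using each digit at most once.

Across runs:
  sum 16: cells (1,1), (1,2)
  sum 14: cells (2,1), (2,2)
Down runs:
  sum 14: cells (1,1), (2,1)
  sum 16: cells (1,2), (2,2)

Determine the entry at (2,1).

16 in 2 cells must be {7,9}.
The 16 across and the 14 down share only 9, so (1,1) = 9.
(1,2) = 16 − 9 = 7 completes the 16 across.
(2,1) = 14 − 9 = 5 completes the 14 down.
(2,2) = 14 − 5 = 9 completes the 14 across.

5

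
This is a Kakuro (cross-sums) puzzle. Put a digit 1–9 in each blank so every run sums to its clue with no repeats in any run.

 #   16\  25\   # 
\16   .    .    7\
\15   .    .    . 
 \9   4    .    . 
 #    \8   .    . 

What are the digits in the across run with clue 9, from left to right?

16 in 2 cells must be {7,9}; 7 in 3 cells must be {1,2,4}.
Given what's placed, R3C3 must be 2 to fit the 9 across and 7 down.
R4C3 = 1: the only remaining digit allowed by both the 8 across and the 7 down.
R2C3 = 7 − 3 = 4 completes the 7 down.
R3C2 = 9 − 6 = 3 completes the 9 across.

4 3 2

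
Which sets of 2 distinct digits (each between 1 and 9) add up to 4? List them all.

2 distinct digits from 1–9 sum between 3 and 17.
Only one set works: {1,3}.

{1,3}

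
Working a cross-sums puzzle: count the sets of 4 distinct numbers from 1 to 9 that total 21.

11

4 distinct digits from 1–9 sum between 10 and 30.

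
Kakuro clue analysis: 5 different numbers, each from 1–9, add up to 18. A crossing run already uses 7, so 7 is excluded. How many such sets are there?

2

5 distinct digits from 1–9 sum between 15 and 35.
Dropping sets that contain 7.
Enumerating: {1,2,3,4,8}, {1,2,4,5,6}.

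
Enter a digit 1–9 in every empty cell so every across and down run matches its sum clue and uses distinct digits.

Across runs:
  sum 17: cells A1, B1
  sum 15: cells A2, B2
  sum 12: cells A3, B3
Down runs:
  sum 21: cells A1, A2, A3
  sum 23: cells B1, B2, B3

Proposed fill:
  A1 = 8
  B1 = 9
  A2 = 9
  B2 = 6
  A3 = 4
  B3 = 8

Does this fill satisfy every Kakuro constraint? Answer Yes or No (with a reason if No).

Across: 8+9=17; 9+6=15; 4+8=12. Down: 8+9+4=21; 9+6+8=23. No digit repeats within any run.

Yes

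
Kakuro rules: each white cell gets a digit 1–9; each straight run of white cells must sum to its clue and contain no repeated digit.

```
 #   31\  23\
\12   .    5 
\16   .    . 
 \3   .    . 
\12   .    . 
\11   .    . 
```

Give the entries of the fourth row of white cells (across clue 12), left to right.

16 in 2 cells must be {7,9}; 3 in 2 cells must be {1,2}.
R1C1 = 12 − 5 = 7 completes the 12 across.
R2C1 = 9: the only remaining digit allowed by both the 16 across and the 31 down.
R2C2 = 16 − 9 = 7 completes the 16 across.
No cell is forced outright now. R3C1 can only be 1 or 2 (the digits allowed by both its 3 across and its 31 down). If R3C1 = 1: that forces R3C2 = 2, R4C1 = 8, after which R4C2 would have to be in {4} for the 12 across but in {1,3,6,8} for the 23 down — contradiction. So R3C1 = 2.
R3C2 = 3 − 2 = 1 completes the 3 across.
Nothing is forced directly, so branch on R4C1, whose candidates are 5 or 8. If R4C1 = 5: then R4C2 would have to be in {7} for the 12 across but in {2,4,6,8} for the 23 down — contradiction. So R4C1 = 8.
R4C2 = 12 − 8 = 4 completes the 12 across.

8 4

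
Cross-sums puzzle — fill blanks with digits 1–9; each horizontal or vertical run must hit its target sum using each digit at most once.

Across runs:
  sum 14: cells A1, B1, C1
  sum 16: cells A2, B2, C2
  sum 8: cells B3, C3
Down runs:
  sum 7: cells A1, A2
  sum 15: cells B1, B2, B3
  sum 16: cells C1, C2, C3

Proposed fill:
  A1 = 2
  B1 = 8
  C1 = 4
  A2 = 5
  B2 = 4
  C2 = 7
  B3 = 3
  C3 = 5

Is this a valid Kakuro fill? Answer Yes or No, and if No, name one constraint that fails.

Yes

Across: 2+8+4=14; 5+4+7=16; 3+5=8. Down: 2+5=7; 8+4+3=15; 4+7+5=16. No digit repeats within any run.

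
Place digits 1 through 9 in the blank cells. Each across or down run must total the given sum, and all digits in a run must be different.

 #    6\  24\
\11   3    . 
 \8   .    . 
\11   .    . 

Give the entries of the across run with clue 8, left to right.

6 in 3 cells must be {1,2,3}; 24 in 3 cells must be {7,8,9}.
R1C2 = 11 − 3 = 8 completes the 11 across.
R2C2 = 7: the only remaining digit allowed by both the 8 across and the 24 down.
R3C1 = 2: the only remaining digit allowed by both the 11 across and the 6 down.
R3C2 = 11 − 2 = 9 completes the 11 across.
R2C1 = 8 − 7 = 1 completes the 8 across.

1 7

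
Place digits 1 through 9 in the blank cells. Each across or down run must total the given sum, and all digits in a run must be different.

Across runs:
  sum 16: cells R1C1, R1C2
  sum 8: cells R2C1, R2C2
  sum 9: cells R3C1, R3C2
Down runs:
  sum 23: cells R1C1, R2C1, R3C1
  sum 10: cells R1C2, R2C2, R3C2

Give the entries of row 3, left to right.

16 in 2 cells must be {7,9}; 23 in 3 cells must be {6,8,9}.
The 16 across and the 23 down share only 9, so R1C1 = 9.
R1C2 = 16 − 9 = 7 completes the 16 across.
Given what's placed, R2C1 must be 6 to fit the 8 across and 23 down.
R2C2 = 8 − 6 = 2 completes the 8 across.
R3C1 = 23 − 15 = 8 completes the 23 down.
R3C2 = 9 − 8 = 1 completes the 9 across.

8 1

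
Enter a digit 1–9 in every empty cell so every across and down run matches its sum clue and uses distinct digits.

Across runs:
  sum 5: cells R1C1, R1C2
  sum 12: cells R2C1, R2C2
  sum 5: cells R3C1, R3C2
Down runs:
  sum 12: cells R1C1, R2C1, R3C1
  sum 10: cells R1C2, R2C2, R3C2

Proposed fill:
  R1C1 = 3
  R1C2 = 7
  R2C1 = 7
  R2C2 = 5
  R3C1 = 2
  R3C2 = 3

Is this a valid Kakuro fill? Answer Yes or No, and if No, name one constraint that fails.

No — the across run R1C1–R1C2 sums to 10, not 5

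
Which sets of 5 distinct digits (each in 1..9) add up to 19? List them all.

{1,2,3,4,9}; {1,2,3,5,8}; {1,2,3,6,7}; {1,2,4,5,7}; {1,3,4,5,6}

5 distinct digits from 1–9 sum between 15 and 35.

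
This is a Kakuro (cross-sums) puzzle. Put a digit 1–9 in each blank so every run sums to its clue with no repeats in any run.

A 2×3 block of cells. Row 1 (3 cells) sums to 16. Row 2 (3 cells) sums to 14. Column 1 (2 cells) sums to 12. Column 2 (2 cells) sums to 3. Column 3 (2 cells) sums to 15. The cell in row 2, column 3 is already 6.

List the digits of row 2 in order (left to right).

7 1 6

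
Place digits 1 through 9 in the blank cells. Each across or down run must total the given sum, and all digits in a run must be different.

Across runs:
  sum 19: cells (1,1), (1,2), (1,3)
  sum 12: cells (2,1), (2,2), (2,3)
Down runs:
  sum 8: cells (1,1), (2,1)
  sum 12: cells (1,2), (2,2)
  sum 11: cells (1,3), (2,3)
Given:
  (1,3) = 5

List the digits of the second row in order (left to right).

2 4 6

Given what's placed, (1,1) must be 6 to fit the 19 across and 8 down.
(1,2) = 19 − 11 = 8 completes the 19 across.
(2,1) = 8 − 6 = 2 completes the 8 down.
(2,2) = 12 − 8 = 4 completes the 12 down.
(2,3) = 12 − 6 = 6 completes the 12 across.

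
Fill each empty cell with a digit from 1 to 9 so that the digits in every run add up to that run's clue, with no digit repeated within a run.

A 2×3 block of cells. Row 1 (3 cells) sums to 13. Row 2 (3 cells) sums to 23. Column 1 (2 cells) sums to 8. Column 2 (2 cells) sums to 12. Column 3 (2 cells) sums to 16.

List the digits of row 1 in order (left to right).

23 in 3 cells must be {6,8,9}; 16 in 2 cells must be {7,9}.
The 23 across and the 8 down share only 6, so (2,1) = 6.
Given what's placed, (2,3) must be 9 to fit the 23 across and 16 down.
(1,1) = 8 − 6 = 2 completes the 8 down.
(1,3) = 16 − 9 = 7 completes the 16 down.
(2,2) = 23 − 15 = 8 completes the 23 across.
(1,2) = 13 − 9 = 4 completes the 13 across.

2 4 7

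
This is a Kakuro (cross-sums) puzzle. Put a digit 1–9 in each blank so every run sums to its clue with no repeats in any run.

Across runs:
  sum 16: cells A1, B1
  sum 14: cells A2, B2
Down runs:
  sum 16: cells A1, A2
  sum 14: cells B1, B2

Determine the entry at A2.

9

16 in 2 cells must be {7,9}.
The 16 across and the 14 down share only 9, so B1 = 9.
The 14 across and the 16 down share only 9, so A2 = 9.
B2 = 14 − 9 = 5 completes the 14 across.
A1 = 16 − 9 = 7 completes the 16 across.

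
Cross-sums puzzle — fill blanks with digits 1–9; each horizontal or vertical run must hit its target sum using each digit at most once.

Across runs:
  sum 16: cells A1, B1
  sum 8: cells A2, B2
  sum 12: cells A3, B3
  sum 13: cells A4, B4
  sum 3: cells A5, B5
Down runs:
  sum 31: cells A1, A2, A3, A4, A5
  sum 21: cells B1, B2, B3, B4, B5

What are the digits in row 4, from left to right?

7 6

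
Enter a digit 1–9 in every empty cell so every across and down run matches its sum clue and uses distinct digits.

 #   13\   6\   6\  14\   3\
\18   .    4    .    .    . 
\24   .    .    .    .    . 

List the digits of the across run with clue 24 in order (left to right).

3 in 2 cells must be {1,2}.
R2C2 = 6 − 4 = 2 completes the 6 down.
Given what's placed, R2C5 must be 1 to fit the 24 across and 3 down.
R1C5 = 3 − 1 = 2 completes the 3 down.
No cell is forced outright now. R2C3 can only be 4 or 5 (the digits allowed by both its 24 across and its 6 down). If R2C3 = 4: then R1C3 would have to be in {1,3,5,6,8} for the 18 across but in {2} for the 6 down — contradiction. So R2C3 = 5.
R1C3 = 6 − 5 = 1 completes the 6 down.
R2C4 = 9: the only remaining digit allowed by both the 24 across and the 14 down.
R1C4 = 14 − 9 = 5 completes the 14 down.
R2C1 = 24 − 17 = 7 completes the 24 across.

7, 2, 5, 9, 1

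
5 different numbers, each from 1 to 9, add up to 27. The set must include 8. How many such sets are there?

7

5 distinct digits from 1–9 sum between 15 and 35.
Keeping only sets containing 8.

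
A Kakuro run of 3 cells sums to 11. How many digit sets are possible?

5

3 distinct digits from 1–9 sum between 6 and 24.
Enumerating: {1,2,8}, {1,3,7}, {1,4,6}, {2,3,6}, {2,4,5}.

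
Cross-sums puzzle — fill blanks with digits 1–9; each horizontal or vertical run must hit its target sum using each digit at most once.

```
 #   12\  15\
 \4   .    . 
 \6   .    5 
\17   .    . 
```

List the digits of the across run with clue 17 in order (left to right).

4 in 2 cells must be {1,3}; 17 in 2 cells must be {8,9}.
R2C1 = 6 − 5 = 1 completes the 6 across.
Given what's placed, R1C1 must be 3 to fit the 4 across and 12 down.
R1C2 = 4 − 3 = 1 completes the 4 across.
R3C1 = 12 − 4 = 8 completes the 12 down.
R3C2 = 17 − 8 = 9 completes the 17 across.

8 9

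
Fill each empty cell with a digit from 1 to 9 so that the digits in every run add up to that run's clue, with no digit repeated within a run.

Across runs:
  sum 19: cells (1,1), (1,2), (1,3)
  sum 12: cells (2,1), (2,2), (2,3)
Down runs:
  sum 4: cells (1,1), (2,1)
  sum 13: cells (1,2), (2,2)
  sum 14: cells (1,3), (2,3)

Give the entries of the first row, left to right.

3, 7, 9

4 in 2 cells must be {1,3}.
The 19 across and the 4 down share only 3, so (1,1) = 3.
Given what's placed, (1,3) must be 9 to fit the 19 across and 14 down.
(2,1) = 4 − 3 = 1 completes the 4 down.
(2,3) = 14 − 9 = 5 completes the 14 down.
(1,2) = 19 − 12 = 7 completes the 19 across.
(2,2) = 12 − 6 = 6 completes the 12 across.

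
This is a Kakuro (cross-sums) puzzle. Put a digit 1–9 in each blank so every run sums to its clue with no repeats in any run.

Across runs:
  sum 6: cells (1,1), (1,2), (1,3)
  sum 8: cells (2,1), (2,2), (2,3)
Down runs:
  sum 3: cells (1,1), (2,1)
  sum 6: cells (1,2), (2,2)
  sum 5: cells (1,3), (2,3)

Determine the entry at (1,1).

2

6 in 3 cells must be {1,2,3}; 3 in 2 cells must be {1,2}.
Nothing is forced directly, so branch on (1,1), whose candidates are 1 or 2. If (1,1) = 1: that forces (1,2) = 2, (1,3) = 3, (2,1) = 2, after which (2,2) would have to be in {1,5} for the 8 across but in {4} for the 6 down — contradiction. So (1,1) = 2.
Given what's placed, (1,2) must be 1 to fit the 6 across and 6 down.
(1,3) = 6 − 3 = 3 completes the 6 across.
(2,1) = 3 − 2 = 1 completes the 3 down.
(2,2) = 6 − 1 = 5 completes the 6 down.
(2,3) = 8 − 6 = 2 completes the 8 across.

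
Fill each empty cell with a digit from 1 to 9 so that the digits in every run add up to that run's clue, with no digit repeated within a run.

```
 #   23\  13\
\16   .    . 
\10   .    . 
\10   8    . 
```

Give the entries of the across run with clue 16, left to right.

9, 7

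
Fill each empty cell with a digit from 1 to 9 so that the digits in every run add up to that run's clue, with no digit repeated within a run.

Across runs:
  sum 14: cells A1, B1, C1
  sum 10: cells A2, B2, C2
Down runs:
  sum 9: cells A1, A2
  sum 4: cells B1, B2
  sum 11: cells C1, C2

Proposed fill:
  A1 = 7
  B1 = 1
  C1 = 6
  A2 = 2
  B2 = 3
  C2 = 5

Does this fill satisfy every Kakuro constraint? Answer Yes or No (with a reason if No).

Across: 7+1+6=14; 2+3+5=10. Down: 7+2=9; 1+3=4; 6+5=11. No digit repeats within any run.

Yes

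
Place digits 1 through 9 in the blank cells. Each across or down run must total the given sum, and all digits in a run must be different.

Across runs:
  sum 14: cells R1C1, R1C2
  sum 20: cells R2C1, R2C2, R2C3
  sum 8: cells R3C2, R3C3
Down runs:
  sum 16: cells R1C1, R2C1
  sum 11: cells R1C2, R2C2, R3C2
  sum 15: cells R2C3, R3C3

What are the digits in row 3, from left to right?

16 in 2 cells must be {7,9}.
The 14 across and the 16 down share only 9, so R1C1 = 9.
R1C2 = 14 − 9 = 5 completes the 14 across.
R2C1 = 16 − 9 = 7 completes the 16 down.
R2C2 = 4: the only remaining digit allowed by both the 20 across and the 11 down.
R2C3 = 20 − 11 = 9 completes the 20 across.
R3C2 = 11 − 9 = 2 completes the 11 down.
R3C3 = 8 − 2 = 6 completes the 8 across.

2 6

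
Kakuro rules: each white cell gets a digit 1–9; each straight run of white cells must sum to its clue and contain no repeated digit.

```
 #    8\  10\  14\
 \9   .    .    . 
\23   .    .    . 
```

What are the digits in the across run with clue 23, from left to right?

23 in 3 cells must be {6,8,9}.
The 23 across and the 8 down share only 6, so R2C1 = 6.
R1C1 = 8 − 6 = 2 completes the 8 down.
Given what's placed, R1C3 must be 6 to fit the 9 across and 14 down.
R2C3 = 14 − 6 = 8 completes the 14 down.
R1C2 = 9 − 8 = 1 completes the 9 across.
R2C2 = 23 − 14 = 9 completes the 23 across.

6 9 8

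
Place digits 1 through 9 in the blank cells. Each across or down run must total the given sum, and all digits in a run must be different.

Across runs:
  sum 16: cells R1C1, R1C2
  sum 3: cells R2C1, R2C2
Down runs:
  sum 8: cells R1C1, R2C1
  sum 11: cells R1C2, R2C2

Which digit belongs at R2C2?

2

16 in 2 cells must be {7,9}; 3 in 2 cells must be {1,2}.
The 16 across and the 8 down share only 7, so R1C1 = 7.
R1C2 = 16 − 7 = 9 completes the 16 across.
R2C1 = 8 − 7 = 1 completes the 8 down.
R2C2 = 3 − 1 = 2 completes the 3 across.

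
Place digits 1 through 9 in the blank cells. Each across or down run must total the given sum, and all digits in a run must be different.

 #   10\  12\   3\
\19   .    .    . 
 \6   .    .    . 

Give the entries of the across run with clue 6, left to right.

6 in 3 cells must be {1,2,3}; 3 in 2 cells must be {1,2}.
The 19 across and the 3 down share only 2, so R1C3 = 2.
The 6 across and the 12 down share only 3, so R2C2 = 3.
R2C3 = 3 − 2 = 1 completes the 3 down.
R1C2 = 12 − 3 = 9 completes the 12 down.
R2C1 = 6 − 4 = 2 completes the 6 across.
R1C1 = 19 − 11 = 8 completes the 19 across.

2, 3, 1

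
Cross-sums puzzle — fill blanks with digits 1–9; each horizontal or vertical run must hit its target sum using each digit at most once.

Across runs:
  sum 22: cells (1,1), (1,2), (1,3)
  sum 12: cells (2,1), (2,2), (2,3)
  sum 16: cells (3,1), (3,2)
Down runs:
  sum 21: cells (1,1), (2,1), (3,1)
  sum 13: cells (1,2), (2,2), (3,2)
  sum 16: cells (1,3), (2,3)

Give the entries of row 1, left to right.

8 5 9

16 in 2 cells must be {7,9}.
Nothing is forced directly, so branch on (3,2), whose candidates are 7 or 9. If (3,2) = 9: then (1,2) would have to be in {5,6,7,8,9} for the 22 across but in {1,3} for the 13 down — contradiction. So (3,2) = 7.
Given what's placed, (1,2) must be 5 to fit the 22 across and 13 down.
(1,3) = 9: the only remaining digit allowed by both the 22 across and the 16 down.
(2,2) = 13 − 12 = 1 completes the 13 down.
(2,3) = 16 − 9 = 7 completes the 16 down.
(3,1) = 16 − 7 = 9 completes the 16 across.
(1,1) = 22 − 14 = 8 completes the 22 across.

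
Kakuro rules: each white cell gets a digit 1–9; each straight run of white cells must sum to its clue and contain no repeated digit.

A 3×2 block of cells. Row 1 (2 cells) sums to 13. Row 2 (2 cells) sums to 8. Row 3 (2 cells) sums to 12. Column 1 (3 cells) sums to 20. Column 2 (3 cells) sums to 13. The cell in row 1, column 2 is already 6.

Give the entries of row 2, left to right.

5 3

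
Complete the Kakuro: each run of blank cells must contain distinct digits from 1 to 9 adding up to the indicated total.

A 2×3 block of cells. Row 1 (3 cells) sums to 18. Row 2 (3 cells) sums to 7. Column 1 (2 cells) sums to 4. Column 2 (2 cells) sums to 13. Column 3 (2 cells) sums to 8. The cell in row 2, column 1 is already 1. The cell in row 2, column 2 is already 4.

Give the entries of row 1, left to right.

7 in 3 cells must be {1,2,4}; 4 in 2 cells must be {1,3}.
(1,1) = 4 − 1 = 3 completes the 4 down.
(1,2) = 13 − 4 = 9 completes the 13 down.
(1,3) = 18 − 12 = 6 completes the 18 across.
(2,3) = 7 − 5 = 2 completes the 7 across.

3 9 6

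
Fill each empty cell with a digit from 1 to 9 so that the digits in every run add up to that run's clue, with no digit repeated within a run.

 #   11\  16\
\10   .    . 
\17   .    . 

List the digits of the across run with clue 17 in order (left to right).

17 in 2 cells must be {8,9}; 16 in 2 cells must be {7,9}.
The 17 across and the 16 down share only 9, so R2C2 = 9.
R1C2 = 16 − 9 = 7 completes the 16 down.
R2C1 = 17 − 9 = 8 completes the 17 across.
R1C1 = 10 − 7 = 3 completes the 10 across.

8, 9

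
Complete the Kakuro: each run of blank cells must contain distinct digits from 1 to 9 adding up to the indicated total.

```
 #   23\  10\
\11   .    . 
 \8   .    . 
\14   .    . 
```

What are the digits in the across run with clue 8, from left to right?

23 in 3 cells must be {6,8,9}.
The 8 across and the 23 down share only 6, so R2C1 = 6.
R2C2 = 8 − 6 = 2 completes the 8 across.
Given what's placed, R3C2 must be 5 to fit the 14 across and 10 down.
R1C2 = 10 − 7 = 3 completes the 10 down.
R3C1 = 14 − 5 = 9 completes the 14 across.
R1C1 = 11 − 3 = 8 completes the 11 across.

6, 2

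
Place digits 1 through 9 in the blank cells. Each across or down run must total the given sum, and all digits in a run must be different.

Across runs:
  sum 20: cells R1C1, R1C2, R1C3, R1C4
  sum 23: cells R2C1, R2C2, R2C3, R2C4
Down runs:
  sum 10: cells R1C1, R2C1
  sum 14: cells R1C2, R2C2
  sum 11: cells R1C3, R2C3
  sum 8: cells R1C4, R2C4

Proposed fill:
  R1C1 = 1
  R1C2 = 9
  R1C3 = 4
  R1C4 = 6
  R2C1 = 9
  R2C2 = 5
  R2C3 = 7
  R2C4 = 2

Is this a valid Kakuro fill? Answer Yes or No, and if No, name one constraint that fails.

Yes

Across: 1+9+4+6=20; 9+5+7+2=23. Down: 1+9=10; 9+5=14; 4+7=11; 6+2=8. No digit repeats within any run.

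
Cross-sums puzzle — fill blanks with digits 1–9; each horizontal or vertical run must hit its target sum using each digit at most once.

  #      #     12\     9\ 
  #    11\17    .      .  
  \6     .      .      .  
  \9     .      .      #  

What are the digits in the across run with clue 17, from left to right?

17 in 2 cells must be {8,9}; 6 in 3 cells must be {1,2,3}.
The 17 across and the 9 down share only 8, so R1C3 = 8.
R2C3 = 9 − 8 = 1 completes the 9 down.
R1C2 = 17 − 8 = 9 completes the 17 across.
R2C2 = 2: the only remaining digit allowed by both the 6 across and the 12 down.
R3C2 = 12 − 11 = 1 completes the 12 down.
R2C1 = 6 − 3 = 3 completes the 6 across.
R3C1 = 9 − 1 = 8 completes the 9 across.

9 8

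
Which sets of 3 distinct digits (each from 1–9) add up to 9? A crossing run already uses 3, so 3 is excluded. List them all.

{1,2,6}

3 distinct digits from 1–9 sum between 6 and 24.
Dropping sets that contain 3.
Only one set works: {1,2,6}.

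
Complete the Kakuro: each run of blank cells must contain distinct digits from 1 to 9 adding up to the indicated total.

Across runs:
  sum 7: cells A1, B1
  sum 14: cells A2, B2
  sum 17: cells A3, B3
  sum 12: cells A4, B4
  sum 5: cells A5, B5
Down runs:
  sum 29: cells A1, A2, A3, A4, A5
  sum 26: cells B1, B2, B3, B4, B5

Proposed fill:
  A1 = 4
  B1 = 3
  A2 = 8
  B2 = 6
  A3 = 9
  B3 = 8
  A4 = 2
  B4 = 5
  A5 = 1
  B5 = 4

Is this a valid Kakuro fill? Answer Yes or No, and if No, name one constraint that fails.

No — the across run A4–B4 sums to 7, not 12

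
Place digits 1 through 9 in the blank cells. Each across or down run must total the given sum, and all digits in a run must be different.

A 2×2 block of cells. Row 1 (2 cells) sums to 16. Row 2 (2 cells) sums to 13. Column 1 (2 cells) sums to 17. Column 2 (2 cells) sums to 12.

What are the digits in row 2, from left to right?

16 in 2 cells must be {7,9}; 17 in 2 cells must be {8,9}.
The 16 across and the 17 down share only 9, so (1,1) = 9.
(1,2) = 16 − 9 = 7 completes the 16 across.
(2,1) = 17 − 9 = 8 completes the 17 down.
(2,2) = 13 − 8 = 5 completes the 13 across.

8, 5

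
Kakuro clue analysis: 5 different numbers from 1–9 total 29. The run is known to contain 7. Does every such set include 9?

No

Counterexample: {3,5,6,7,8} sums to 29 under that restriction without using 9.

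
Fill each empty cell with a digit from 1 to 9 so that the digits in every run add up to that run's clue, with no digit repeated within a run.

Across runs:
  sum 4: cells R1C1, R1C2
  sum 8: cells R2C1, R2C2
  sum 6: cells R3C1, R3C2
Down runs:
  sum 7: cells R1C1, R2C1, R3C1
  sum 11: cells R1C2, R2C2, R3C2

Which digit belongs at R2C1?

2

4 in 2 cells must be {1,3}; 7 in 3 cells must be {1,2,4}.
The 4 across and the 7 down share only 1, so R1C1 = 1.
R1C2 = 4 − 1 = 3 completes the 4 across.
Given what's placed, R2C1 must be 2 to fit the 8 across and 7 down.
R2C2 = 8 − 2 = 6 completes the 8 across.
R3C1 = 7 − 3 = 4 completes the 7 down.
R3C2 = 6 − 4 = 2 completes the 6 across.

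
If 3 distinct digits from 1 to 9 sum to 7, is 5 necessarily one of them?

The only way to make 7 from 3 distinct digits is {1,2,4}, which does not contain 5.

No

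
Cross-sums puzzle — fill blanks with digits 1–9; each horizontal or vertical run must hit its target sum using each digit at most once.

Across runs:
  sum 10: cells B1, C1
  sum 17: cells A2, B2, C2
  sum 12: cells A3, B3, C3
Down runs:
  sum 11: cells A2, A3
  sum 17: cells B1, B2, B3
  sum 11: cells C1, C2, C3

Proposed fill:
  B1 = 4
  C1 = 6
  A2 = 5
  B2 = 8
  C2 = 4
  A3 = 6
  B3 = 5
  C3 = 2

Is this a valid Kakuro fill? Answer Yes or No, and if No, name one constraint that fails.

No — the down run C1–C3 sums to 12, not 11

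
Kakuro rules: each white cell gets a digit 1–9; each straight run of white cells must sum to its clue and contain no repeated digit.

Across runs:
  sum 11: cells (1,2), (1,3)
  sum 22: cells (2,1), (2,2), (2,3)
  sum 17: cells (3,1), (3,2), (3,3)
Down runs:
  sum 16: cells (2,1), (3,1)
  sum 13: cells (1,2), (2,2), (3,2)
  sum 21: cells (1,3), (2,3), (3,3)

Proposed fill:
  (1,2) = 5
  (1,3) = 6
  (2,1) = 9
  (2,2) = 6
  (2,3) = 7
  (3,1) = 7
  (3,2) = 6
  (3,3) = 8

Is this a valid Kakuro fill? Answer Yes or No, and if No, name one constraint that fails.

No — the down run (1,2)–(3,2) sums to 17, not 13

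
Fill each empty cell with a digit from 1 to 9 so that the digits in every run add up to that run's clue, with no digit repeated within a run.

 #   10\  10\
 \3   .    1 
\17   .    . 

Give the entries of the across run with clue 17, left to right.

3 in 2 cells must be {1,2}; 17 in 2 cells must be {8,9}.
R1C1 = 3 − 1 = 2 completes the 3 across.
R2C1 = 10 − 2 = 8 completes the 10 down.
R2C2 = 17 − 8 = 9 completes the 17 across.

8, 9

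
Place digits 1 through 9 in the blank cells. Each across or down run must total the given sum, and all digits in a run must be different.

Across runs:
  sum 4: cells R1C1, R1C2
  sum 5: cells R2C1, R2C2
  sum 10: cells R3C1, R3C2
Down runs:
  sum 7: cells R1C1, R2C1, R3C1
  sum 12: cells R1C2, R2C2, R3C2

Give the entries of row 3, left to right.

4 in 2 cells must be {1,3}; 7 in 3 cells must be {1,2,4}.
The 4 across and the 7 down share only 1, so R1C1 = 1.
R1C2 = 4 − 1 = 3 completes the 4 across.
Nothing is forced directly, so branch on R2C1, whose candidates are 2 or 4. If R2C1 = 2: then R2C2 would have to be in {3} for the 5 across but in {1,2,4,5,7,8} for the 12 down — contradiction. So R2C1 = 4.
R2C2 = 5 − 4 = 1 completes the 5 across.
R3C1 = 7 − 5 = 2 completes the 7 down.
R3C2 = 10 − 2 = 8 completes the 10 across.

2 8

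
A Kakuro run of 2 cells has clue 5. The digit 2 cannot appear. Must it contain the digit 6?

No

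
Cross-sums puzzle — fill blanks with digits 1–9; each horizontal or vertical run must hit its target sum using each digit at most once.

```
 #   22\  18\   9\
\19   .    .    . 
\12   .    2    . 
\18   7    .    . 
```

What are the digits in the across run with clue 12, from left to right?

R3C2 = 9: the only remaining digit allowed by both the 18 across and the 18 down.
R3C3 = 18 − 16 = 2 completes the 18 across.
R1C2 = 18 − 11 = 7 completes the 18 down.
R1C1 = 9: the only remaining digit allowed by both the 19 across and the 22 down.
R1C3 = 19 − 16 = 3 completes the 19 across.
R2C1 = 22 − 16 = 6 completes the 22 down.
R2C3 = 12 − 8 = 4 completes the 12 across.

6 2 4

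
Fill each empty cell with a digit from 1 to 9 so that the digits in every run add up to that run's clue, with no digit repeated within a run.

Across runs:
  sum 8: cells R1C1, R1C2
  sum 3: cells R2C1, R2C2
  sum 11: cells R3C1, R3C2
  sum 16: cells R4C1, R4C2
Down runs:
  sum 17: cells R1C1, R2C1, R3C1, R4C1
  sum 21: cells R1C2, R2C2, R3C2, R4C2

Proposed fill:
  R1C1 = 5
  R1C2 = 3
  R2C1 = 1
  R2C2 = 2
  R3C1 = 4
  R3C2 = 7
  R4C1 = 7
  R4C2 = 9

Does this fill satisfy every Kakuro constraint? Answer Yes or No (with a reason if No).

Yes

Across: 5+3=8; 1+2=3; 4+7=11; 7+9=16. Down: 5+1+4+7=17; 3+2+7+9=21. No digit repeats within any run.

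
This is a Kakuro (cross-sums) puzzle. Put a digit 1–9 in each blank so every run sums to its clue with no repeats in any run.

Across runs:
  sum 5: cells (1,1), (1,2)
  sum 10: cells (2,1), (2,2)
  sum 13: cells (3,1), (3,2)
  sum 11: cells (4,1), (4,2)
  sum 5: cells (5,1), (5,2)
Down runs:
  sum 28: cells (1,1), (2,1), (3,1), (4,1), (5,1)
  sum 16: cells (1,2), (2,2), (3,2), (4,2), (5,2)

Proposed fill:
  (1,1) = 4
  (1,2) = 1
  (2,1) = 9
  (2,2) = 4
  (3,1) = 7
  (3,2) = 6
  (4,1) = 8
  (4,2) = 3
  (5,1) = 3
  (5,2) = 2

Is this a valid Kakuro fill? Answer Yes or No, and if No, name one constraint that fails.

No — the across run (2,1)–(2,2) sums to 13, not 10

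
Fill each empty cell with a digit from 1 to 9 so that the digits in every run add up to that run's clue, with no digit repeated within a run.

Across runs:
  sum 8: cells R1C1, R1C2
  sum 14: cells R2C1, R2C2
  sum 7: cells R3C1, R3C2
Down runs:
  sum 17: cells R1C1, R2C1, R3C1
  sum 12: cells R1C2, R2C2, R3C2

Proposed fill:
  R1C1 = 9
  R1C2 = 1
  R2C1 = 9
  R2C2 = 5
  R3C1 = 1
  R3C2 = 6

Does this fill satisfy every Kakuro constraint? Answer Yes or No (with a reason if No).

No — the down run R1C1–R3C1 sums to 19, not 17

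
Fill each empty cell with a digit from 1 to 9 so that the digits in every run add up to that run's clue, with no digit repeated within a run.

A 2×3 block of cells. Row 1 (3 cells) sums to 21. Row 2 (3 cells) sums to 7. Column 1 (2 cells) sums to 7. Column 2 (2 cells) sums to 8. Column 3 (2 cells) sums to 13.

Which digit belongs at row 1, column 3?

9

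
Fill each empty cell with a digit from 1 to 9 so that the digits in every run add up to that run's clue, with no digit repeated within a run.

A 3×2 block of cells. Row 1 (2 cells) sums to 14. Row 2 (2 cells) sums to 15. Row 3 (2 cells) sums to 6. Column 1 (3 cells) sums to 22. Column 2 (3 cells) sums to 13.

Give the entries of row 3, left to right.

The 6 across and the 22 down share only 5, so (3,1) = 5.
(3,2) = 6 − 5 = 1 completes the 6 across.
Nothing is forced directly, so branch on (1,1), whose candidates are 8 or 9. If (1,1) = 8: then (1,2) would have to be in {6} for the 14 across but in {3,4,5,7,8,9} for the 13 down — contradiction. So (1,1) = 9.
(1,2) = 14 − 9 = 5 completes the 14 across.
(2,1) = 22 − 14 = 8 completes the 22 down.
(2,2) = 15 − 8 = 7 completes the 15 across.

5 1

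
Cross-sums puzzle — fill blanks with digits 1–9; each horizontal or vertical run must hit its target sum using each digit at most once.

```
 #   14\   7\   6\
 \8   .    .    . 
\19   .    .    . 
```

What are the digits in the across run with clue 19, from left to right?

9 6 4

The 8 across and the 14 down share only 5, so R1C1 = 5.
R2C1 = 14 − 5 = 9 completes the 14 down.
Nothing is forced directly, so branch on R2C3, whose candidates are 2 or 4. If R2C3 = 2: then R1C3 would have to be in {1,2} for the 8 across but in {4} for the 6 down — contradiction. So R2C3 = 4.
R1C3 = 6 − 4 = 2 completes the 6 down.
R2C2 = 19 − 13 = 6 completes the 19 across.
R1C2 = 8 − 7 = 1 completes the 8 across.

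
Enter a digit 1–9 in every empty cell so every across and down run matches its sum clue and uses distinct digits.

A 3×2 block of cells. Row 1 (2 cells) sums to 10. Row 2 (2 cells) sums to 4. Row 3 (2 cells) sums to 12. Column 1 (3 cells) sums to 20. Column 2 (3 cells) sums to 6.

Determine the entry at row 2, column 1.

3

4 in 2 cells must be {1,3}; 6 in 3 cells must be {1,2,3}.
The 4 across and the 20 down share only 3, so (2,1) = 3.
(2,2) = 4 − 3 = 1 completes the 4 across.
Given what's placed, (3,2) must be 3 to fit the 12 across and 6 down.
(1,2) = 6 − 4 = 2 completes the 6 down.
(3,1) = 12 − 3 = 9 completes the 12 across.
(1,1) = 10 − 2 = 8 completes the 10 across.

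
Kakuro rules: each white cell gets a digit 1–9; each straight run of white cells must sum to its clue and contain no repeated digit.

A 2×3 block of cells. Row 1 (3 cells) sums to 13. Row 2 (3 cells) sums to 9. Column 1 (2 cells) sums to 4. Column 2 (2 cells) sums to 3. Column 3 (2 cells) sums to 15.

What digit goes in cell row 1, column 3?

4 in 2 cells must be {1,3}; 3 in 2 cells must be {1,2}.
The 9 across and the 15 down share only 6, so (2,3) = 6.
(1,3) = 15 − 6 = 9 completes the 15 down.
Given what's placed, (2,1) must be 1 to fit the 9 across and 4 down.
(2,2) = 9 − 7 = 2 completes the 9 across.
(1,1) = 4 − 1 = 3 completes the 4 down.
(1,2) = 13 − 12 = 1 completes the 13 across.

9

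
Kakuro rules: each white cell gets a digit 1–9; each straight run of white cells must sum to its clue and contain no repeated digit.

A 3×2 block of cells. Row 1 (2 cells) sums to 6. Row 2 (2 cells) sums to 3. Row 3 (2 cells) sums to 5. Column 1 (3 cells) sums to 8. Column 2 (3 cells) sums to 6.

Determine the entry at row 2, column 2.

2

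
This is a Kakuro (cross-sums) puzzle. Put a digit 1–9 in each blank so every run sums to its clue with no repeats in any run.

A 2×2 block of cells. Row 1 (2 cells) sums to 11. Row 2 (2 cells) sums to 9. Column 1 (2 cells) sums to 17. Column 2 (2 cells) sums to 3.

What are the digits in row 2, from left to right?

17 in 2 cells must be {8,9}; 3 in 2 cells must be {1,2}.
The 11 across and the 3 down share only 2, so (1,2) = 2.
The 9 across and the 17 down share only 8, so (2,1) = 8.
(2,2) = 9 − 8 = 1 completes the 9 across.
(1,1) = 11 − 2 = 9 completes the 11 across.

8, 1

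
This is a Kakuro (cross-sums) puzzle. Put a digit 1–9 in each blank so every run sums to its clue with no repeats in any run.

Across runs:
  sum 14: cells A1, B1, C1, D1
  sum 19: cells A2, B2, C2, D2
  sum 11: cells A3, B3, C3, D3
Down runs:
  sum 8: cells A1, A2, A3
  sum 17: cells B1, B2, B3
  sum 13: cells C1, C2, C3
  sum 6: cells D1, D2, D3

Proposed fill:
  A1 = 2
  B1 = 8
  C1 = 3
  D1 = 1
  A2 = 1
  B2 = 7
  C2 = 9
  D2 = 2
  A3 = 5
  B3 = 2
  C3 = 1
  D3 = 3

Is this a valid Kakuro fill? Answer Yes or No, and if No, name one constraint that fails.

Yes

Across: 2+8+3+1=14; 1+7+9+2=19; 5+2+1+3=11. Down: 2+1+5=8; 8+7+2=17; 3+9+1=13; 1+2+3=6. No digit repeats within any run.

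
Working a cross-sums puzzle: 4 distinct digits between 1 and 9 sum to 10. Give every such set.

4 distinct digits from 1–9 sum between 10 and 30.
Only one set works: {1,2,3,4}.

{1,2,3,4}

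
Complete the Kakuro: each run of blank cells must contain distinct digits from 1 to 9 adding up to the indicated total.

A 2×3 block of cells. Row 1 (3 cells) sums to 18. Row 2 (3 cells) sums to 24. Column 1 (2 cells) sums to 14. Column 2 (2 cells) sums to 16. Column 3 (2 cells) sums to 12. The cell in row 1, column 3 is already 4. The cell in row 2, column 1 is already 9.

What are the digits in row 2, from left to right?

9 7 8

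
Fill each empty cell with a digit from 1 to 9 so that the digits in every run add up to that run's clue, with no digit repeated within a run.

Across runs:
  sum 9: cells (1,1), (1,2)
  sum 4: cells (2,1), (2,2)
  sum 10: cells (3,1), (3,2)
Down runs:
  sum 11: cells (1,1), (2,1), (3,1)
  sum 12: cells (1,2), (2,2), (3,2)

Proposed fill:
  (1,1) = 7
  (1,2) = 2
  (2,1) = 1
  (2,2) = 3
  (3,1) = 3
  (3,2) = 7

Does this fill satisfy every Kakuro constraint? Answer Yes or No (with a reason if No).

Across: 7+2=9; 1+3=4; 3+7=10. Down: 7+1+3=11; 2+3+7=12. No digit repeats within any run.

Yes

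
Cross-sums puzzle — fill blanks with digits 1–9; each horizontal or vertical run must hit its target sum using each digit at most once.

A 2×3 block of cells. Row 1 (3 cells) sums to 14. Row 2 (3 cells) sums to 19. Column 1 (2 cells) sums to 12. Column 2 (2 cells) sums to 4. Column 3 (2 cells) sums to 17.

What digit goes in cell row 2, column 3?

9

4 in 2 cells must be {1,3}; 17 in 2 cells must be {8,9}.
The 19 across and the 4 down share only 3, so (2,2) = 3.
Given what's placed, (2,3) must be 9 to fit the 19 across and 17 down.
(1,2) = 4 − 3 = 1 completes the 4 down.
(1,3) = 17 − 9 = 8 completes the 17 down.
(2,1) = 19 − 12 = 7 completes the 19 across.
(1,1) = 14 − 9 = 5 completes the 14 across.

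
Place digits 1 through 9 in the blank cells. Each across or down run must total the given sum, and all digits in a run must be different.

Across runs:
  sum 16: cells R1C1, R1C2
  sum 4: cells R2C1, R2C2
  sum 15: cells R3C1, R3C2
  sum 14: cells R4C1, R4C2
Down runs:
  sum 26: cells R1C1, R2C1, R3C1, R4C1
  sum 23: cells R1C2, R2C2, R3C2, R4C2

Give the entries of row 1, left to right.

9 7

16 in 2 cells must be {7,9}; 4 in 2 cells must be {1,3}.
Only 3 fits R2C1 under both its across sum 4 and down sum 26.
R2C2 = 4 − 3 = 1 completes the 4 across.
Given what's placed, R1C1 must be 9 to fit the 16 across and 26 down.
R1C2 = 16 − 9 = 7 completes the 16 across.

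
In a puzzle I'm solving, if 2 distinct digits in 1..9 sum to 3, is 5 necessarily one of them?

No

The only way to make 3 from 2 distinct digits is {1,2}, which does not contain 5.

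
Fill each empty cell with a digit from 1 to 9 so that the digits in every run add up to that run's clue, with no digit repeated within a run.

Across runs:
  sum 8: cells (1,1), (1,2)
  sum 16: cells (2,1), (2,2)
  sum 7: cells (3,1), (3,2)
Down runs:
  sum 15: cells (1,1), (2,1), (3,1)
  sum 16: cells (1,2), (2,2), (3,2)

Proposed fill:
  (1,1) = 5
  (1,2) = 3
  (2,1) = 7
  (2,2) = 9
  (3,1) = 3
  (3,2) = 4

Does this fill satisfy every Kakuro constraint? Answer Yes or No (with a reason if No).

Yes

Across: 5+3=8; 7+9=16; 3+4=7. Down: 5+7+3=15; 3+9+4=16. No digit repeats within any run.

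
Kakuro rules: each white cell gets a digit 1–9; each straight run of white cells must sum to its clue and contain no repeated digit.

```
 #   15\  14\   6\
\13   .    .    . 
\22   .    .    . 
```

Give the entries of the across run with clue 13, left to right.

7, 5, 1

The 22 across and the 6 down share only 5, so R2C3 = 5.
R1C3 = 6 − 5 = 1 completes the 6 down.
Nothing is forced directly, so branch on R2C1, whose candidates are 8 or 9. If R2C1 = 9: then R1C1 would have to be in {3,4,5,7,8,9} for the 13 across but in {6} for the 15 down — contradiction. So R2C1 = 8.
R1C1 = 15 − 8 = 7 completes the 15 down.
R1C2 = 13 − 8 = 5 completes the 13 across.
R2C2 = 22 − 13 = 9 completes the 22 across.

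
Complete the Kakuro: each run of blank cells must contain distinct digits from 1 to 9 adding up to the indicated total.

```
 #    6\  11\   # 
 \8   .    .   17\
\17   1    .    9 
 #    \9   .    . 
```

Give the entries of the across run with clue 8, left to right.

5 3

17 in 2 cells must be {8,9}.
R1C1 = 6 − 1 = 5 completes the 6 down.
R1C2 = 8 − 5 = 3 completes the 8 across.
R2C2 = 17 − 10 = 7 completes the 17 across.
R3C2 = 11 − 10 = 1 completes the 11 down.
R3C3 = 9 − 1 = 8 completes the 9 across.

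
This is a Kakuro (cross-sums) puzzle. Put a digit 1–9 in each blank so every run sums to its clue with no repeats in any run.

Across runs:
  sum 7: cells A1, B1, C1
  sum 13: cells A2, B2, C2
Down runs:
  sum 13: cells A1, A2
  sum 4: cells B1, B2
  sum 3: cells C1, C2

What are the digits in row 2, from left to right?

9 3 1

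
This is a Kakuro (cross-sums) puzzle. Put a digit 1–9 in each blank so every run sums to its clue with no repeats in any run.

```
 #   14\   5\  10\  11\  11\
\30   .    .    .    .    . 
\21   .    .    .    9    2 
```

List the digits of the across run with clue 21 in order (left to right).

R1C4 = 11 − 9 = 2 completes the 11 down.
R1C5 = 11 − 2 = 9 completes the 11 down.
R1C2 = 4: the only remaining digit allowed by both the 30 across and the 5 down.
R2C2 = 5 − 4 = 1 completes the 5 down.
R1C1 = 8: the only remaining digit allowed by both the 30 across and the 14 down.
R1C3 = 30 − 23 = 7 completes the 30 across.
R2C1 = 14 − 8 = 6 completes the 14 down.
R2C3 = 21 − 18 = 3 completes the 21 across.

6 1 3 9 2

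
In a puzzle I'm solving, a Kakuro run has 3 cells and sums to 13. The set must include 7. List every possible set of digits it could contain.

3 distinct digits from 1–9 sum between 6 and 24.
Keeping only sets containing 7.

{1,5,7}; {2,4,7}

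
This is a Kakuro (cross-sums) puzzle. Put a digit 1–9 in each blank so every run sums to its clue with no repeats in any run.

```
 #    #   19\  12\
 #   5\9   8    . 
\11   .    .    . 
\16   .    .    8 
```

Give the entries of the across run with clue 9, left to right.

R1C3 = 9 − 8 = 1 completes the 9 across.
R2C3 = 12 − 9 = 3 completes the 12 down.
No cell is forced outright now. R2C1 can only be 1 or 2 (the digits allowed by both its 11 across and its 5 down). If R2C1 = 1: that forces R2C2 = 7, after which R3C1 would have to be in {1,2,3,5,6,7} for the 16 across but in {4} for the 5 down — contradiction. So R2C1 = 2.
R2C2 = 11 − 5 = 6 completes the 11 across.
R3C1 = 5 − 2 = 3 completes the 5 down.
R3C2 = 16 − 11 = 5 completes the 16 across.

8 1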